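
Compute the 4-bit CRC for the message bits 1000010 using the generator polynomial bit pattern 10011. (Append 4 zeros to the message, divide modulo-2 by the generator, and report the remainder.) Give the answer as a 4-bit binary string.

0001

Append 4 zeros: 10000100000. Divide by 10011 (XOR where the leading bit is 1):
  pos 0: 10000 XOR 10011 = 00011
  pos 3: 11100 XOR 10011 = 01111
  pos 4: 11110 XOR 10011 = 01101
  pos 5: 11010 XOR 10011 = 01001
  pos 6: 10010 XOR 10011 = 00001
Remainder (last 4 bits) = 0001. This is the CRC / FCS.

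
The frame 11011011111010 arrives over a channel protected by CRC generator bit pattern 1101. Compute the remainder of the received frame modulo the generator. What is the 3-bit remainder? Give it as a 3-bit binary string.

000

Modulo-2 division of 11011011111010 by 1101:
  pos 0: 1101 XOR 1101 = 0000
  pos 4: 1011 XOR 1101 = 0110
  pos 5: 1101 XOR 1101 = 0000
  pos 9: 1101 XOR 1101 = 0000
Remainder = 000 (zero — the frame passes the CRC check).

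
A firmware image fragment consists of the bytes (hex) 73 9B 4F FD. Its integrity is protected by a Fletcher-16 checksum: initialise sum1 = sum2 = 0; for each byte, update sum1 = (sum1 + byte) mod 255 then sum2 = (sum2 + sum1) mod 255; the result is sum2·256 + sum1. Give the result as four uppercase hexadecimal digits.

3D5C

Running sums (mod 255):
  after byte 0 (73): sum1=115, sum2=115
  after byte 1 (9B): sum1=15, sum2=130
  after byte 2 (4F): sum1=94, sum2=224
  after byte 3 (FD): sum1=92, sum2=61
Checksum = sum2·256 + sum1 = 61·256 + 92 = 15708 = 0x3D5C.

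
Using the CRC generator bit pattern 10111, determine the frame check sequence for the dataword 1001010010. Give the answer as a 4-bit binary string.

Append 4 zeros: 10010100100000. Divide by 10111 (XOR where the leading bit is 1):
  pos 0: 10010 XOR 10111 = 00101
  pos 2: 10110 XOR 10111 = 00001
  pos 6: 10100 XOR 10111 = 00011
  pos 9: 11000 XOR 10111 = 01111
Remainder (last 4 bits) = 1111. This is the CRC / FCS.

1111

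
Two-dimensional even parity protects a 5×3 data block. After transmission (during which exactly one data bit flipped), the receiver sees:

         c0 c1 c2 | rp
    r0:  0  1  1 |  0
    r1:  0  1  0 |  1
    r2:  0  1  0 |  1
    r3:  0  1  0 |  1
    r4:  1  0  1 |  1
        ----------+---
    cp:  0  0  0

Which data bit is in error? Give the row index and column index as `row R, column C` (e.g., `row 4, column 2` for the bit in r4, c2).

Recompute each row's even parity and compare to rp:
  r0: data parity 0, sent rp 0 → ok
  r1: data parity 1, sent rp 1 → ok
  r2: data parity 1, sent rp 1 → ok
  r3: data parity 1, sent rp 1 → ok
  r4: data parity 0, sent rp 1 → mismatch
Recompute each column's even parity and compare to cp:
  c0: data parity 1, sent cp 0 → mismatch
  c1: data parity 0, sent cp 0 → ok
  c2: data parity 0, sent cp 0 → ok
Exactly one row (r4) and one column (c0) fail → the flipped bit is at their intersection.

row 4, column 0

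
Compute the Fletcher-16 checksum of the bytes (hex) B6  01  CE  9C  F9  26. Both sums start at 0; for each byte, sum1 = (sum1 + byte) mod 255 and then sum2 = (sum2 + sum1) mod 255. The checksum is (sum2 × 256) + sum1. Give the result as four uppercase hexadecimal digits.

7843

Running sums (mod 255):
  after byte 0 (B6): sum1=182, sum2=182
  after byte 1 (01): sum1=183, sum2=110
  after byte 2 (CE): sum1=134, sum2=244
  after byte 3 (9C): sum1=35, sum2=24
  after byte 4 (F9): sum1=29, sum2=53
  after byte 5 (26): sum1=67, sum2=120
Checksum = sum2·256 + sum1 = 120·256 + 67 = 30787 = 0x7843.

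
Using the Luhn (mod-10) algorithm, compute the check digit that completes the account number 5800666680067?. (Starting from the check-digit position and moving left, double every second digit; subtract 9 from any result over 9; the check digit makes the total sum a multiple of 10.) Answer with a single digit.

Partial digits right→left: 7 6 0 0 8 6 6 6 6 0 0 8 5
Double every second digit counting from the check-digit position (so the 1st, 3rd, 5th, ... of the partial from the right).
  doubled (with −9 where >9): 5 0 7 3 3 0 1 → sum 19
  kept as-is: 6 0 6 6 0 8 → sum 26
Total = 19 + 26 = 45.
Check digit = (10 − (45 mod 10)) mod 10 = 5.

5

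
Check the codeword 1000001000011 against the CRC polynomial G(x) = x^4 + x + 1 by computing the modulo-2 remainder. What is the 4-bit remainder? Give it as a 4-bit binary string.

0000

Modulo-2 division of 1000001000011 by 10011:
  pos 0: 10000 XOR 10011 = 00011
  pos 3: 11010 XOR 10011 = 01001
  pos 4: 10010 XOR 10011 = 00001
  pos 8: 10011 XOR 10011 = 00000
Remainder = 0000 (zero — the frame passes the CRC check).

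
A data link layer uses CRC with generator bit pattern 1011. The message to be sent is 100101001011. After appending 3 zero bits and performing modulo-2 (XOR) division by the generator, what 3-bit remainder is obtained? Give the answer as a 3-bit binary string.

Append 3 zeros: 100101001011000. Divide by 1011 (XOR where the leading bit is 1):
  pos 0: 1001 XOR 1011 = 0010
  pos 2: 1001 XOR 1011 = 0010
  pos 4: 1000 XOR 1011 = 0011
  pos 6: 1110 XOR 1011 = 0101
  pos 7: 1011 XOR 1011 = 0000
  pos 11: 1000 XOR 1011 = 0011
Remainder (last 3 bits) = 011. This is the CRC / FCS.

011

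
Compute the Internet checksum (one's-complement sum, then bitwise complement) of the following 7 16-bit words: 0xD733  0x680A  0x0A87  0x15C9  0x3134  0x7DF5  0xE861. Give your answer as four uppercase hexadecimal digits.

08E6

One's-complement addition (fold any carry out of bit 15 back into bit 0):
  0xD733 + 0x680A = 0x13F3D → wrap carry → 0x3F3E
  0x3F3E + 0x0A87 = 0x049C5
  0x49C5 + 0x15C9 = 0x05F8E
  0x5F8E + 0x3134 = 0x090C2
  0x90C2 + 0x7DF5 = 0x10EB7 → wrap carry → 0x0EB8
  0x0EB8 + 0xE861 = 0x0F719
One's-complement sum = 0xF719.
Checksum = ~0xF719 & 0xFFFF = 0x08E6.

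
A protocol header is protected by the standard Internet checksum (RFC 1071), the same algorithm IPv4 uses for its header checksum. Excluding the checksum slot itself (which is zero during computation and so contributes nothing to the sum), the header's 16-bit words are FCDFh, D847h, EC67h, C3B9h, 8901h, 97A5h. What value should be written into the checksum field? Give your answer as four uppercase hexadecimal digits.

One's-complement addition (fold any carry out of bit 15 back into bit 0):
  0xFCDF + 0xD847 = 0x1D526 → wrap carry → 0xD527
  0xD527 + 0xEC67 = 0x1C18E → wrap carry → 0xC18F
  0xC18F + 0xC3B9 = 0x18548 → wrap carry → 0x8549
  0x8549 + 0x8901 = 0x10E4A → wrap carry → 0x0E4B
  0x0E4B + 0x97A5 = 0x0A5F0
One's-complement sum = 0xA5F0.
Checksum = ~0xA5F0 & 0xFFFF = 0x5A0F.

5A0F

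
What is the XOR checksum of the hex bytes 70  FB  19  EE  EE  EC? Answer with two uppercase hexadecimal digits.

7E

XOR the bytes together:
  start with 0x70
  0x70 ⊕ 0xFB = 0x8B
  0x8B ⊕ 0x19 = 0x92
  0x92 ⊕ 0xEE = 0x7C
  0x7C ⊕ 0xEE = 0x92
  0x92 ⊕ 0xEC = 0x7E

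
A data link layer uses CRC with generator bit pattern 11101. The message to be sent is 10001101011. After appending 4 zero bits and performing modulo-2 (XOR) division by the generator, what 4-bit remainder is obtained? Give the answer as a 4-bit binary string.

Append 4 zeros: 100011010110000. Divide by 11101 (XOR where the leading bit is 1):
  pos 0: 10001 XOR 11101 = 01100
  pos 1: 11001 XOR 11101 = 00100
  pos 3: 10001 XOR 11101 = 01100
  pos 4: 11000 XOR 11101 = 00101
  pos 6: 10111 XOR 11101 = 01010
  pos 7: 10100 XOR 11101 = 01001
  pos 8: 10010 XOR 11101 = 01111
  pos 9: 11110 XOR 11101 = 00011
Remainder (last 4 bits) = 0110. This is the CRC / FCS.

0110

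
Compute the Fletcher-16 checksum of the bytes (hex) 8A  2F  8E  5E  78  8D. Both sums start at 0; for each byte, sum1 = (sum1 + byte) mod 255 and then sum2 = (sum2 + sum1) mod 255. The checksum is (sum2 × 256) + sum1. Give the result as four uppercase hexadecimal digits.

Running sums (mod 255):
  after byte 0 (8A): sum1=138, sum2=138
  after byte 1 (2F): sum1=185, sum2=68
  after byte 2 (8E): sum1=72, sum2=140
  after byte 3 (5E): sum1=166, sum2=51
  after byte 4 (78): sum1=31, sum2=82
  after byte 5 (8D): sum1=172, sum2=254
Checksum = sum2·256 + sum1 = 254·256 + 172 = 65196 = 0xFEAC.

FEAC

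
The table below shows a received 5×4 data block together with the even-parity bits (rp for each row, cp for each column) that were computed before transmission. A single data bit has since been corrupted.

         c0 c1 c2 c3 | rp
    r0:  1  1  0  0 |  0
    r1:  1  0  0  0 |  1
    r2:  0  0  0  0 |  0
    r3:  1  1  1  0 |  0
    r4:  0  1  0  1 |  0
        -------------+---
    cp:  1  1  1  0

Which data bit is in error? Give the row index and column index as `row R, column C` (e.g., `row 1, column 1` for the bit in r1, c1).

Recompute each row's even parity and compare to rp:
  r0: data parity 0, sent rp 0 → ok
  r1: data parity 1, sent rp 1 → ok
  r2: data parity 0, sent rp 0 → ok
  r3: data parity 1, sent rp 0 → mismatch
  r4: data parity 0, sent rp 0 → ok
Recompute each column's even parity and compare to cp:
  c0: data parity 1, sent cp 1 → ok
  c1: data parity 1, sent cp 1 → ok
  c2: data parity 1, sent cp 1 → ok
  c3: data parity 1, sent cp 0 → mismatch
Exactly one row (r3) and one column (c3) fail → the flipped bit is at their intersection.

row 3, column 3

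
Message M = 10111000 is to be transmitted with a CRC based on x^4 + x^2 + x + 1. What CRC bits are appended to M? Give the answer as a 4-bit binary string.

0000

Append 4 zeros: 101110000000. Divide by 10111 (XOR where the leading bit is 1):
  pos 0: 10111 XOR 10111 = 00000
Remainder (last 4 bits) = 0000. This is the CRC / FCS.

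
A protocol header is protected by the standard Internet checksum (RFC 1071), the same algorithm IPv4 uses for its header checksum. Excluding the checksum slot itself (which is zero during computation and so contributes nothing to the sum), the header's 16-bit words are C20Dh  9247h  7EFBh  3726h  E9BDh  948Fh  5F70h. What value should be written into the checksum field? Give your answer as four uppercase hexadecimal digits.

17CB

One's-complement addition (fold any carry out of bit 15 back into bit 0):
  0xC20D + 0x9247 = 0x15454 → wrap carry → 0x5455
  0x5455 + 0x7EFB = 0x0D350
  0xD350 + 0x3726 = 0x10A76 → wrap carry → 0x0A77
  0x0A77 + 0xE9BD = 0x0F434
  0xF434 + 0x948F = 0x188C3 → wrap carry → 0x88C4
  0x88C4 + 0x5F70 = 0x0E834
One's-complement sum = 0xE834.
Checksum = ~0xE834 & 0xFFFF = 0x17CB.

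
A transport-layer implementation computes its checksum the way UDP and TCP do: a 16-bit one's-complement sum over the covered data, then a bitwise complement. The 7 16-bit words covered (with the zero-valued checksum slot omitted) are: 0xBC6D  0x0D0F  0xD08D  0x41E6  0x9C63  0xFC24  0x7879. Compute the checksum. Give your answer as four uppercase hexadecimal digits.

130D

One's-complement addition (fold any carry out of bit 15 back into bit 0):
  0xBC6D + 0x0D0F = 0x0C97C
  0xC97C + 0xD08D = 0x19A09 → wrap carry → 0x9A0A
  0x9A0A + 0x41E6 = 0x0DBF0
  0xDBF0 + 0x9C63 = 0x17853 → wrap carry → 0x7854
  0x7854 + 0xFC24 = 0x17478 → wrap carry → 0x7479
  0x7479 + 0x7879 = 0x0ECF2
One's-complement sum = 0xECF2.
Checksum = ~0xECF2 & 0xFFFF = 0x130D.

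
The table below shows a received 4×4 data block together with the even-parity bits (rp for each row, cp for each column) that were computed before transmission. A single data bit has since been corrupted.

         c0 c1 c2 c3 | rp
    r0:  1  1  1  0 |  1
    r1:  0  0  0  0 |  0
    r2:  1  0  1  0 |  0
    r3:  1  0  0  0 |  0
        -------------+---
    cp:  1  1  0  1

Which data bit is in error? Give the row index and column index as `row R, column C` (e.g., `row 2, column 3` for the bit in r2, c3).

row 3, column 3

Recompute each row's even parity and compare to rp:
  r0: data parity 1, sent rp 1 → ok
  r1: data parity 0, sent rp 0 → ok
  r2: data parity 0, sent rp 0 → ok
  r3: data parity 1, sent rp 0 → mismatch
Recompute each column's even parity and compare to cp:
  c0: data parity 1, sent cp 1 → ok
  c1: data parity 1, sent cp 1 → ok
  c2: data parity 0, sent cp 0 → ok
  c3: data parity 0, sent cp 1 → mismatch
Exactly one row (r3) and one column (c3) fail → the flipped bit is at their intersection.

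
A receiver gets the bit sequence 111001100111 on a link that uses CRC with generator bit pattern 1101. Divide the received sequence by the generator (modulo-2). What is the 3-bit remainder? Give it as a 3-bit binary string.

100

Modulo-2 division of 111001100111 by 1101:
  pos 0: 1110 XOR 1101 = 0011
  pos 2: 1101 XOR 1101 = 0000
  pos 6: 1001 XOR 1101 = 0100
  pos 7: 1001 XOR 1101 = 0100
  pos 8: 1001 XOR 1101 = 0100
Remainder = 100 (nonzero — an error is detected).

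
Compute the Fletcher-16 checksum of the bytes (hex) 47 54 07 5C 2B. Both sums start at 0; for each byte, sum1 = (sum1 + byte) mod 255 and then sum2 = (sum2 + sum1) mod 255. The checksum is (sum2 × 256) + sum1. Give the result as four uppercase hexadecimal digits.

Running sums (mod 255):
  after byte 0 (47): sum1=71, sum2=71
  after byte 1 (54): sum1=155, sum2=226
  after byte 2 (07): sum1=162, sum2=133
  after byte 3 (5C): sum1=254, sum2=132
  after byte 4 (2B): sum1=42, sum2=174
Checksum = sum2·256 + sum1 = 174·256 + 42 = 44586 = 0xAE2A.

AE2A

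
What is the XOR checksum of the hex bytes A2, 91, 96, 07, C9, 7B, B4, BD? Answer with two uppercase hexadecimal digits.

19

XOR the bytes together:
  start with 0xA2
  0xA2 ⊕ 0x91 = 0x33
  0x33 ⊕ 0x96 = 0xA5
  0xA5 ⊕ 0x07 = 0xA2
  0xA2 ⊕ 0xC9 = 0x6B
  0x6B ⊕ 0x7B = 0x10
  0x10 ⊕ 0xB4 = 0xA4
  0xA4 ⊕ 0xBD = 0x19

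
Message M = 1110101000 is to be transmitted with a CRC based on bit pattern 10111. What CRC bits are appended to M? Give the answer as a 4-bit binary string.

0111

Append 4 zeros: 11101010000000. Divide by 10111 (XOR where the leading bit is 1):
  pos 0: 11101 XOR 10111 = 01010
  pos 1: 10100 XOR 10111 = 00011
  pos 4: 11100 XOR 10111 = 01011
  pos 5: 10110 XOR 10111 = 00001
  pos 9: 10000 XOR 10111 = 00111
Remainder (last 4 bits) = 0111. This is the CRC / FCS.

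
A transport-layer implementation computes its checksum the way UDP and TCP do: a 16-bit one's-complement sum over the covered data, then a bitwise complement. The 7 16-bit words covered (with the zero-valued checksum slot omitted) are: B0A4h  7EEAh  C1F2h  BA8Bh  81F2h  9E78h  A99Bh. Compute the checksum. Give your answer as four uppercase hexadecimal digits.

89EB

One's-complement addition (fold any carry out of bit 15 back into bit 0):
  0xB0A4 + 0x7EEA = 0x12F8E → wrap carry → 0x2F8F
  0x2F8F + 0xC1F2 = 0x0F181
  0xF181 + 0xBA8B = 0x1AC0C → wrap carry → 0xAC0D
  0xAC0D + 0x81F2 = 0x12DFF → wrap carry → 0x2E00
  0x2E00 + 0x9E78 = 0x0CC78
  0xCC78 + 0xA99B = 0x17613 → wrap carry → 0x7614
One's-complement sum = 0x7614.
Checksum = ~0x7614 & 0xFFFF = 0x89EB.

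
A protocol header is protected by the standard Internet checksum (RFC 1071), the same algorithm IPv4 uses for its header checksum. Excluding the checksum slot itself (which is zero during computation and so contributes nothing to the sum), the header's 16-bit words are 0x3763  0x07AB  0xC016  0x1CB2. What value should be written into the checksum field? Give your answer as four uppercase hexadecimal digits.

One's-complement addition (fold any carry out of bit 15 back into bit 0):
  0x3763 + 0x07AB = 0x03F0E
  0x3F0E + 0xC016 = 0x0FF24
  0xFF24 + 0x1CB2 = 0x11BD6 → wrap carry → 0x1BD7
One's-complement sum = 0x1BD7.
Checksum = ~0x1BD7 & 0xFFFF = 0xE428.

E428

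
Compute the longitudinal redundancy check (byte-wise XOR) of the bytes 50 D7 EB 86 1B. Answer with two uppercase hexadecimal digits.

XOR the bytes together:
  start with 0x50
  0x50 ⊕ 0xD7 = 0x87
  0x87 ⊕ 0xEB = 0x6C
  0x6C ⊕ 0x86 = 0xEA
  0xEA ⊕ 0x1B = 0xF1

F1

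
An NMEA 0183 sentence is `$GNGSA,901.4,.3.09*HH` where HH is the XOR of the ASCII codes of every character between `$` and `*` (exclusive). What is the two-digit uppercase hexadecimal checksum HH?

XOR the ASCII codes of the payload characters:
  'G' = 0x47 → acc = 0x47
  'N' = 0x4E → acc = 0x09
  'G' = 0x47 → acc = 0x4E
  'S' = 0x53 → acc = 0x1D
  'A' = 0x41 → acc = 0x5C
  ',' = 0x2C → acc = 0x70
  '9' = 0x39 → acc = 0x49
  '0' = 0x30 → acc = 0x79
  '1' = 0x31 → acc = 0x48
  '.' = 0x2E → acc = 0x66
  '4' = 0x34 → acc = 0x52
  ',' = 0x2C → acc = 0x7E
  '.' = 0x2E → acc = 0x50
  '3' = 0x33 → acc = 0x63
  '.' = 0x2E → acc = 0x4D
  '0' = 0x30 → acc = 0x7D
  '9' = 0x39 → acc = 0x44
Checksum = 0x44.

44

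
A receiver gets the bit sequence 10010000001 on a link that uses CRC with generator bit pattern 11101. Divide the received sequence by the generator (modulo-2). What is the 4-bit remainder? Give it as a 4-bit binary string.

1000

Modulo-2 division of 10010000001 by 11101:
  pos 0: 10010 XOR 11101 = 01111
  pos 1: 11110 XOR 11101 = 00011
  pos 4: 11000 XOR 11101 = 00101
  pos 6: 10101 XOR 11101 = 01000
Remainder = 1000 (nonzero — an error is detected).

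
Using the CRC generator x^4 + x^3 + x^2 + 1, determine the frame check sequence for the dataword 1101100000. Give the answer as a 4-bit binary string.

0101

Append 4 zeros: 11011000000000. Divide by 11101 (XOR where the leading bit is 1):
  pos 0: 11011 XOR 11101 = 00110
  pos 2: 11000 XOR 11101 = 00101
  pos 4: 10100 XOR 11101 = 01001
  pos 5: 10010 XOR 11101 = 01111
  pos 6: 11110 XOR 11101 = 00011
  pos 9: 11000 XOR 11101 = 00101
Remainder (last 4 bits) = 0101. This is the CRC / FCS.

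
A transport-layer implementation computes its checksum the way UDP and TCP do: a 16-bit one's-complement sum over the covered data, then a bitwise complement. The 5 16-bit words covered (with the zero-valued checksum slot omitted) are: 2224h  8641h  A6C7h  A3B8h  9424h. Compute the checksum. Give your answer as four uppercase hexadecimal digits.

One's-complement addition (fold any carry out of bit 15 back into bit 0):
  0x2224 + 0x8641 = 0x0A865
  0xA865 + 0xA6C7 = 0x14F2C → wrap carry → 0x4F2D
  0x4F2D + 0xA3B8 = 0x0F2E5
  0xF2E5 + 0x9424 = 0x18709 → wrap carry → 0x870A
One's-complement sum = 0x870A.
Checksum = ~0x870A & 0xFFFF = 0x78F5.

78F5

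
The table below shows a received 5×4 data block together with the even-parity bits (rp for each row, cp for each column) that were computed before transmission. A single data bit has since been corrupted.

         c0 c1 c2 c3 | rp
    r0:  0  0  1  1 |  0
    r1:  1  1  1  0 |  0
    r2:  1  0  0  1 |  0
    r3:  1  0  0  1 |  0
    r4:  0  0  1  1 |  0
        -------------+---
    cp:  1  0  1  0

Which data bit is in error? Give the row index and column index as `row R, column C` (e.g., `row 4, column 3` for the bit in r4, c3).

row 1, column 1

Recompute each row's even parity and compare to rp:
  r0: data parity 0, sent rp 0 → ok
  r1: data parity 1, sent rp 0 → mismatch
  r2: data parity 0, sent rp 0 → ok
  r3: data parity 0, sent rp 0 → ok
  r4: data parity 0, sent rp 0 → ok
Recompute each column's even parity and compare to cp:
  c0: data parity 1, sent cp 1 → ok
  c1: data parity 1, sent cp 0 → mismatch
  c2: data parity 1, sent cp 1 → ok
  c3: data parity 0, sent cp 0 → ok
Exactly one row (r1) and one column (c1) fail → the flipped bit is at their intersection.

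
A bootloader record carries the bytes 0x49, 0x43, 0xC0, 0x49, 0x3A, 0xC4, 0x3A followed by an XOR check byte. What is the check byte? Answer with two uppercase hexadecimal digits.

47

XOR the bytes together:
  start with 0x49
  0x49 ⊕ 0x43 = 0x0A
  0x0A ⊕ 0xC0 = 0xCA
  0xCA ⊕ 0x49 = 0x83
  0x83 ⊕ 0x3A = 0xB9
  0xB9 ⊕ 0xC4 = 0x7D
  0x7D ⊕ 0x3A = 0x47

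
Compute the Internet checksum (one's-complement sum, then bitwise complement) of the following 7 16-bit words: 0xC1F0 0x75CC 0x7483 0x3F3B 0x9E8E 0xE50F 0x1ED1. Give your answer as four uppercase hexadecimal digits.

7214

One's-complement addition (fold any carry out of bit 15 back into bit 0):
  0xC1F0 + 0x75CC = 0x137BC → wrap carry → 0x37BD
  0x37BD + 0x7483 = 0x0AC40
  0xAC40 + 0x3F3B = 0x0EB7B
  0xEB7B + 0x9E8E = 0x18A09 → wrap carry → 0x8A0A
  0x8A0A + 0xE50F = 0x16F19 → wrap carry → 0x6F1A
  0x6F1A + 0x1ED1 = 0x08DEB
One's-complement sum = 0x8DEB.
Checksum = ~0x8DEB & 0xFFFF = 0x7214.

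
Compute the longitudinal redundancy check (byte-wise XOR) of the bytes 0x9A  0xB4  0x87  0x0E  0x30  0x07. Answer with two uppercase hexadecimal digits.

XOR the bytes together:
  start with 0x9A
  0x9A ⊕ 0xB4 = 0x2E
  0x2E ⊕ 0x87 = 0xA9
  0xA9 ⊕ 0x0E = 0xA7
  0xA7 ⊕ 0x30 = 0x97
  0x97 ⊕ 0x07 = 0x90

90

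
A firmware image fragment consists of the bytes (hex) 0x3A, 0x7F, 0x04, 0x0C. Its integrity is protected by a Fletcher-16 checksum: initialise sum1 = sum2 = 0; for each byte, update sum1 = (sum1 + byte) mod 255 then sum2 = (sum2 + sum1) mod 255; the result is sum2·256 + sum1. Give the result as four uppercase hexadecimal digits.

7BC9

Running sums (mod 255):
  after byte 0 (0x3A): sum1=58, sum2=58
  after byte 1 (0x7F): sum1=185, sum2=243
  after byte 2 (0x04): sum1=189, sum2=177
  after byte 3 (0x0C): sum1=201, sum2=123
Checksum = sum2·256 + sum1 = 123·256 + 201 = 31689 = 0x7BC9.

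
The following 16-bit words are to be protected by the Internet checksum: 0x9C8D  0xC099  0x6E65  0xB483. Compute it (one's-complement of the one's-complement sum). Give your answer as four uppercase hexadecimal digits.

One's-complement addition (fold any carry out of bit 15 back into bit 0):
  0x9C8D + 0xC099 = 0x15D26 → wrap carry → 0x5D27
  0x5D27 + 0x6E65 = 0x0CB8C
  0xCB8C + 0xB483 = 0x1800F → wrap carry → 0x8010
One's-complement sum = 0x8010.
Checksum = ~0x8010 & 0xFFFF = 0x7FEF.

7FEF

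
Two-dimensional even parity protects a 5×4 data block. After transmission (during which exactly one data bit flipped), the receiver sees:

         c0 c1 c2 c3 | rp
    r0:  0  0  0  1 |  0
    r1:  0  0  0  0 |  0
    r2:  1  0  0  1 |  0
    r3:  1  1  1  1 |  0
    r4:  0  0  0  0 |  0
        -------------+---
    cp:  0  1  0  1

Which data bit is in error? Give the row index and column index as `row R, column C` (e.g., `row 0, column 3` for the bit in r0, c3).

row 0, column 2

Recompute each row's even parity and compare to rp:
  r0: data parity 1, sent rp 0 → mismatch
  r1: data parity 0, sent rp 0 → ok
  r2: data parity 0, sent rp 0 → ok
  r3: data parity 0, sent rp 0 → ok
  r4: data parity 0, sent rp 0 → ok
Recompute each column's even parity and compare to cp:
  c0: data parity 0, sent cp 0 → ok
  c1: data parity 1, sent cp 1 → ok
  c2: data parity 1, sent cp 0 → mismatch
  c3: data parity 1, sent cp 1 → ok
Exactly one row (r0) and one column (c2) fail → the flipped bit is at their intersection.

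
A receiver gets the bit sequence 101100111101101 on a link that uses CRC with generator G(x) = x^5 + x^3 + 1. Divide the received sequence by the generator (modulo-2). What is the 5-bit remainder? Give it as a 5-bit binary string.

10011

Modulo-2 division of 101100111101101 by 101001:
  pos 0: 101100 XOR 101001 = 000101
  pos 3: 101111 XOR 101001 = 000110
  pos 6: 110101 XOR 101001 = 011100
  pos 7: 111001 XOR 101001 = 010000
  pos 8: 100000 XOR 101001 = 001001
Remainder = 10011 (nonzero — an error is detected).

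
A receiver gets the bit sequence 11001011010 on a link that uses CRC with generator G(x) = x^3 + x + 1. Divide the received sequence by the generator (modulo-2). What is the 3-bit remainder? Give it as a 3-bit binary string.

Modulo-2 division of 11001011010 by 1011:
  pos 0: 1100 XOR 1011 = 0111
  pos 1: 1111 XOR 1011 = 0100
  pos 2: 1000 XOR 1011 = 0011
  pos 4: 1111 XOR 1011 = 0100
  pos 5: 1000 XOR 1011 = 0011
  pos 7: 1110 XOR 1011 = 0101
Remainder = 101 (nonzero — an error is detected).

101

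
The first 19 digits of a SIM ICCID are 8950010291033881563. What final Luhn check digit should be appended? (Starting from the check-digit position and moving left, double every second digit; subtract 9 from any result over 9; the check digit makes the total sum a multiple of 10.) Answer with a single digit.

Partial digits right→left: 3 6 5 1 8 8 3 3 0 1 9 2 0 1 0 0 5 9 8
Double every second digit counting from the check-digit position (so the 1st, 3rd, 5th, ... of the partial from the right).
  doubled (with −9 where >9): 6 1 7 6 0 9 0 0 1 7 → sum 37
  kept as-is: 6 1 8 3 1 2 1 0 9 → sum 31
Total = 37 + 31 = 68.
Check digit = (10 − (68 mod 10)) mod 10 = 2.

2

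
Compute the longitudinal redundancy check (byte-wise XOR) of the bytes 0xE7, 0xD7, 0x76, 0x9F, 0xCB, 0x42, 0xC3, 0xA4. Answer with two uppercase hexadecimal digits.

37

XOR the bytes together:
  start with 0xE7
  0xE7 ⊕ 0xD7 = 0x30
  0x30 ⊕ 0x76 = 0x46
  0x46 ⊕ 0x9F = 0xD9
  0xD9 ⊕ 0xCB = 0x12
  0x12 ⊕ 0x42 = 0x50
  0x50 ⊕ 0xC3 = 0x93
  0x93 ⊕ 0xA4 = 0x37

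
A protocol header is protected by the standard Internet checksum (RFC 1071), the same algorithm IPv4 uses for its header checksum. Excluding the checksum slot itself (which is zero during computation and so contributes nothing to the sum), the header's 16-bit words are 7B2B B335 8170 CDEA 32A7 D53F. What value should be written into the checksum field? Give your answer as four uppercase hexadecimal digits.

7A5C

One's-complement addition (fold any carry out of bit 15 back into bit 0):
  0x7B2B + 0xB335 = 0x12E60 → wrap carry → 0x2E61
  0x2E61 + 0x8170 = 0x0AFD1
  0xAFD1 + 0xCDEA = 0x17DBB → wrap carry → 0x7DBC
  0x7DBC + 0x32A7 = 0x0B063
  0xB063 + 0xD53F = 0x185A2 → wrap carry → 0x85A3
One's-complement sum = 0x85A3.
Checksum = ~0x85A3 & 0xFFFF = 0x7A5C.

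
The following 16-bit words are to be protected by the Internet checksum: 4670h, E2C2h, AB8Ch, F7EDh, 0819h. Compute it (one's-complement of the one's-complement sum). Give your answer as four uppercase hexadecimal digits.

One's-complement addition (fold any carry out of bit 15 back into bit 0):
  0x4670 + 0xE2C2 = 0x12932 → wrap carry → 0x2933
  0x2933 + 0xAB8C = 0x0D4BF
  0xD4BF + 0xF7ED = 0x1CCAC → wrap carry → 0xCCAD
  0xCCAD + 0x0819 = 0x0D4C6
One's-complement sum = 0xD4C6.
Checksum = ~0xD4C6 & 0xFFFF = 0x2B39.

2B39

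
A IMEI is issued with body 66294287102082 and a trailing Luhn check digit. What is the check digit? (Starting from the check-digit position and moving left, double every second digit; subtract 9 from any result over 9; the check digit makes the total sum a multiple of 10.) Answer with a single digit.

4

Partial digits right→left: 2 8 0 2 0 1 7 8 2 4 9 2 6 6
Double every second digit counting from the check-digit position (so the 1st, 3rd, 5th, ... of the partial from the right).
  doubled (with −9 where >9): 4 0 0 5 4 9 3 → sum 25
  kept as-is: 8 2 1 8 4 2 6 → sum 31
Total = 25 + 31 = 56.
Check digit = (10 − (56 mod 10)) mod 10 = 4.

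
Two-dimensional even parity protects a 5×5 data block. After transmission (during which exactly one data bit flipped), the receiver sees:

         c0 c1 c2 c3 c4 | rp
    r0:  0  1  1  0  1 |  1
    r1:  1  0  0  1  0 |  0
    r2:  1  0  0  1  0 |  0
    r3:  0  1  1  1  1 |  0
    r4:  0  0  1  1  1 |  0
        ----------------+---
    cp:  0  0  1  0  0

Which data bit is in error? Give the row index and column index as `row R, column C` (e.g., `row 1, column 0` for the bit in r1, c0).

Recompute each row's even parity and compare to rp:
  r0: data parity 1, sent rp 1 → ok
  r1: data parity 0, sent rp 0 → ok
  r2: data parity 0, sent rp 0 → ok
  r3: data parity 0, sent rp 0 → ok
  r4: data parity 1, sent rp 0 → mismatch
Recompute each column's even parity and compare to cp:
  c0: data parity 0, sent cp 0 → ok
  c1: data parity 0, sent cp 0 → ok
  c2: data parity 1, sent cp 1 → ok
  c3: data parity 0, sent cp 0 → ok
  c4: data parity 1, sent cp 0 → mismatch
Exactly one row (r4) and one column (c4) fail → the flipped bit is at their intersection.

row 4, column 4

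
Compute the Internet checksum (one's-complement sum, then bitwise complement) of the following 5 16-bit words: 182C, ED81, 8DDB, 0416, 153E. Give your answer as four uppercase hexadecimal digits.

One's-complement addition (fold any carry out of bit 15 back into bit 0):
  0x182C + 0xED81 = 0x105AD → wrap carry → 0x05AE
  0x05AE + 0x8DDB = 0x09389
  0x9389 + 0x0416 = 0x0979F
  0x979F + 0x153E = 0x0ACDD
One's-complement sum = 0xACDD.
Checksum = ~0xACDD & 0xFFFF = 0x5322.

5322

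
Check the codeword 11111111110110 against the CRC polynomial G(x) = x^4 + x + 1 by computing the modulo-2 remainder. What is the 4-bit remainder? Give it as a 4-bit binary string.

0000

Modulo-2 division of 11111111110110 by 10011:
  pos 0: 11111 XOR 10011 = 01100
  pos 1: 11001 XOR 10011 = 01010
  pos 2: 10101 XOR 10011 = 00110
  pos 4: 11011 XOR 10011 = 01000
  pos 5: 10001 XOR 10011 = 00010
  pos 8: 10011 XOR 10011 = 00000
Remainder = 0000 (zero — the frame passes the CRC check).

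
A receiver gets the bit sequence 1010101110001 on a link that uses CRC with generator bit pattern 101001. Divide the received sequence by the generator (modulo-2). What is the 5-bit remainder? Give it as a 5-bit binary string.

Modulo-2 division of 1010101110001 by 101001:
  pos 0: 101010 XOR 101001 = 000011
  pos 4: 111110 XOR 101001 = 010111
  pos 5: 101110 XOR 101001 = 000111
Remainder = 11101 (nonzero — an error is detected).

11101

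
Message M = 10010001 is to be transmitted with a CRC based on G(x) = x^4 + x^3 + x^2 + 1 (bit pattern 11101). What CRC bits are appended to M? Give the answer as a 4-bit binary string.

Append 4 zeros: 100100010000. Divide by 11101 (XOR where the leading bit is 1):
  pos 0: 10010 XOR 11101 = 01111
  pos 1: 11110 XOR 11101 = 00011
  pos 4: 11010 XOR 11101 = 00111
  pos 6: 11100 XOR 11101 = 00001
Remainder (last 4 bits) = 0010. This is the CRC / FCS.

0010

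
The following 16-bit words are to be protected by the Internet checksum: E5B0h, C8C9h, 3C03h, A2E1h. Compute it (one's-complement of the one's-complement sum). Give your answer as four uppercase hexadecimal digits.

72A0

One's-complement addition (fold any carry out of bit 15 back into bit 0):
  0xE5B0 + 0xC8C9 = 0x1AE79 → wrap carry → 0xAE7A
  0xAE7A + 0x3C03 = 0x0EA7D
  0xEA7D + 0xA2E1 = 0x18D5E → wrap carry → 0x8D5F
One's-complement sum = 0x8D5F.
Checksum = ~0x8D5F & 0xFFFF = 0x72A0.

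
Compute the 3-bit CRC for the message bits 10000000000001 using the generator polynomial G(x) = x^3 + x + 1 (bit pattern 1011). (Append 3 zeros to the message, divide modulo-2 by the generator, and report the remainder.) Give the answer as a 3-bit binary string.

111

Append 3 zeros: 10000000000001000. Divide by 1011 (XOR where the leading bit is 1):
  pos 0: 1000 XOR 1011 = 0011
  pos 2: 1100 XOR 1011 = 0111
  pos 3: 1110 XOR 1011 = 0101
  pos 4: 1010 XOR 1011 = 0001
  pos 7: 1000 XOR 1011 = 0011
  pos 9: 1100 XOR 1011 = 0111
  pos 10: 1111 XOR 1011 = 0100
  pos 11: 1000 XOR 1011 = 0011
  pos 13: 1100 XOR 1011 = 0111
Remainder (last 3 bits) = 111. This is the CRC / FCS.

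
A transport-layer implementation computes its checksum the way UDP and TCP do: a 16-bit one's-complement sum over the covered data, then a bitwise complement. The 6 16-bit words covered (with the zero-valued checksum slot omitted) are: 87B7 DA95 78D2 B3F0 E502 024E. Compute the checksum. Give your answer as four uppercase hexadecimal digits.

899E

One's-complement addition (fold any carry out of bit 15 back into bit 0):
  0x87B7 + 0xDA95 = 0x1624C → wrap carry → 0x624D
  0x624D + 0x78D2 = 0x0DB1F
  0xDB1F + 0xB3F0 = 0x18F0F → wrap carry → 0x8F10
  0x8F10 + 0xE502 = 0x17412 → wrap carry → 0x7413
  0x7413 + 0x024E = 0x07661
One's-complement sum = 0x7661.
Checksum = ~0x7661 & 0xFFFF = 0x899E.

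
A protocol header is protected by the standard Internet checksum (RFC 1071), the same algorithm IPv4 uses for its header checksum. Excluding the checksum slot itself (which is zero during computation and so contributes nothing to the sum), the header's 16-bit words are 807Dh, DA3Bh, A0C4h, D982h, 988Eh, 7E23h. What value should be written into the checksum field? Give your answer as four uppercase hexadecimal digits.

144D

One's-complement addition (fold any carry out of bit 15 back into bit 0):
  0x807D + 0xDA3B = 0x15AB8 → wrap carry → 0x5AB9
  0x5AB9 + 0xA0C4 = 0x0FB7D
  0xFB7D + 0xD982 = 0x1D4FF → wrap carry → 0xD500
  0xD500 + 0x988E = 0x16D8E → wrap carry → 0x6D8F
  0x6D8F + 0x7E23 = 0x0EBB2
One's-complement sum = 0xEBB2.
Checksum = ~0xEBB2 & 0xFFFF = 0x144D.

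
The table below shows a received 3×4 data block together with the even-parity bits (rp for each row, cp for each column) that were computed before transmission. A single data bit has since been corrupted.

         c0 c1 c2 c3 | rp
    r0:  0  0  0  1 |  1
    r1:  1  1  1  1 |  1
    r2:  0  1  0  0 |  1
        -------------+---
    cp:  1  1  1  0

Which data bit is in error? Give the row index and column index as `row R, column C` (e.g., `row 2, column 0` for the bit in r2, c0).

Recompute each row's even parity and compare to rp:
  r0: data parity 1, sent rp 1 → ok
  r1: data parity 0, sent rp 1 → mismatch
  r2: data parity 1, sent rp 1 → ok
Recompute each column's even parity and compare to cp:
  c0: data parity 1, sent cp 1 → ok
  c1: data parity 0, sent cp 1 → mismatch
  c2: data parity 1, sent cp 1 → ok
  c3: data parity 0, sent cp 0 → ok
Exactly one row (r1) and one column (c1) fail → the flipped bit is at their intersection.

row 1, column 1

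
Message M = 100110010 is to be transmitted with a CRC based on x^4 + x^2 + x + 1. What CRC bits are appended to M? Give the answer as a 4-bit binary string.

Append 4 zeros: 1001100100000. Divide by 10111 (XOR where the leading bit is 1):
  pos 0: 10011 XOR 10111 = 00100
  pos 2: 10000 XOR 10111 = 00111
  pos 4: 11110 XOR 10111 = 01001
  pos 5: 10010 XOR 10111 = 00101
  pos 7: 10100 XOR 10111 = 00011
Remainder (last 4 bits) = 0110. This is the CRC / FCS.

0110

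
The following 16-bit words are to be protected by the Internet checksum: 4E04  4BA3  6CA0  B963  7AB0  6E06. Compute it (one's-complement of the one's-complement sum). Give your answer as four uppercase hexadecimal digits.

579D

One's-complement addition (fold any carry out of bit 15 back into bit 0):
  0x4E04 + 0x4BA3 = 0x099A7
  0x99A7 + 0x6CA0 = 0x10647 → wrap carry → 0x0648
  0x0648 + 0xB963 = 0x0BFAB
  0xBFAB + 0x7AB0 = 0x13A5B → wrap carry → 0x3A5C
  0x3A5C + 0x6E06 = 0x0A862
One's-complement sum = 0xA862.
Checksum = ~0xA862 & 0xFFFF = 0x579D.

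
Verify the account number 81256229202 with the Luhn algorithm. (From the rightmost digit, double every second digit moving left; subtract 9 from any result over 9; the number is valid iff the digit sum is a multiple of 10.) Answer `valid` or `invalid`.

invalid

From the right, keep odd positions and double even positions (subtract 9 from any doubled value over 9):
  doubled (positions 2,4,...): 0 9 4 1 2 → sum 16
  kept (positions 1,3,...): 2 2 2 6 2 8 → sum 22
Total = 38.
38 mod 10 = 8, so the number is invalid.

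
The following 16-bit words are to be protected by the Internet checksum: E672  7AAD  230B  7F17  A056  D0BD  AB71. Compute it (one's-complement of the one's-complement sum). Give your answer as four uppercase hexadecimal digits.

E036

One's-complement addition (fold any carry out of bit 15 back into bit 0):
  0xE672 + 0x7AAD = 0x1611F → wrap carry → 0x6120
  0x6120 + 0x230B = 0x0842B
  0x842B + 0x7F17 = 0x10342 → wrap carry → 0x0343
  0x0343 + 0xA056 = 0x0A399
  0xA399 + 0xD0BD = 0x17456 → wrap carry → 0x7457
  0x7457 + 0xAB71 = 0x11FC8 → wrap carry → 0x1FC9
One's-complement sum = 0x1FC9.
Checksum = ~0x1FC9 & 0xFFFF = 0xE036.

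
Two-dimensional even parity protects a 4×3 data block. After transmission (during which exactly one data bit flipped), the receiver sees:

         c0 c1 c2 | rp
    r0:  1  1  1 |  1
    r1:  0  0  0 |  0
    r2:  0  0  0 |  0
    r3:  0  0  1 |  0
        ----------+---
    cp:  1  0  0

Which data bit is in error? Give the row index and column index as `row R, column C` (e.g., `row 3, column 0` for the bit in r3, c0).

Recompute each row's even parity and compare to rp:
  r0: data parity 1, sent rp 1 → ok
  r1: data parity 0, sent rp 0 → ok
  r2: data parity 0, sent rp 0 → ok
  r3: data parity 1, sent rp 0 → mismatch
Recompute each column's even parity and compare to cp:
  c0: data parity 1, sent cp 1 → ok
  c1: data parity 1, sent cp 0 → mismatch
  c2: data parity 0, sent cp 0 → ok
Exactly one row (r3) and one column (c1) fail → the flipped bit is at their intersection.

row 3, column 1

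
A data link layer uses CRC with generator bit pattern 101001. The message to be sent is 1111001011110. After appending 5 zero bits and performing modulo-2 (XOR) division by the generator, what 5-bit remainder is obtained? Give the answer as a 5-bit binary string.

00110

Append 5 zeros: 111100101111000000. Divide by 101001 (XOR where the leading bit is 1):
  pos 0: 111100 XOR 101001 = 010101
  pos 1: 101011 XOR 101001 = 000010
  pos 5: 100111 XOR 101001 = 001110
  pos 7: 111010 XOR 101001 = 010011
  pos 8: 100110 XOR 101001 = 001111
  pos 10: 111100 XOR 101001 = 010101
  pos 11: 101010 XOR 101001 = 000011
Remainder (last 5 bits) = 00110. This is the CRC / FCS.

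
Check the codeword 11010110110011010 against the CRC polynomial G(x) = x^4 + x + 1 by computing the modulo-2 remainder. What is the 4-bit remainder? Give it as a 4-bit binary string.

0000

Modulo-2 division of 11010110110011010 by 10011:
  pos 0: 11010 XOR 10011 = 01001
  pos 1: 10011 XOR 10011 = 00000
  pos 6: 10110 XOR 10011 = 00101
  pos 8: 10101 XOR 10011 = 00110
  pos 10: 11010 XOR 10011 = 01001
  pos 11: 10011 XOR 10011 = 00000
Remainder = 0000 (zero — the frame passes the CRC check).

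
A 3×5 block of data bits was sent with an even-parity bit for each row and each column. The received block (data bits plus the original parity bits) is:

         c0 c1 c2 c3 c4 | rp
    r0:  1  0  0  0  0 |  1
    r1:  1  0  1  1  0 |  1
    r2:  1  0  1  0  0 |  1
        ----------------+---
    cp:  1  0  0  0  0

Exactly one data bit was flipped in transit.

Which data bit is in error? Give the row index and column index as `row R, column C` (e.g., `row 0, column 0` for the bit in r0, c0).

row 2, column 3

Recompute each row's even parity and compare to rp:
  r0: data parity 1, sent rp 1 → ok
  r1: data parity 1, sent rp 1 → ok
  r2: data parity 0, sent rp 1 → mismatch
Recompute each column's even parity and compare to cp:
  c0: data parity 1, sent cp 1 → ok
  c1: data parity 0, sent cp 0 → ok
  c2: data parity 0, sent cp 0 → ok
  c3: data parity 1, sent cp 0 → mismatch
  c4: data parity 0, sent cp 0 → ok
Exactly one row (r2) and one column (c3) fail → the flipped bit is at their intersection.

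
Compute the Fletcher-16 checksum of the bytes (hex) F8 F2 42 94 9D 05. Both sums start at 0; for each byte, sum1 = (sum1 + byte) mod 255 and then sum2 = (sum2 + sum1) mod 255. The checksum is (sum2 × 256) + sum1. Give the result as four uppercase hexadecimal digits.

Running sums (mod 255):
  after byte 0 (F8): sum1=248, sum2=248
  after byte 1 (F2): sum1=235, sum2=228
  after byte 2 (42): sum1=46, sum2=19
  after byte 3 (94): sum1=194, sum2=213
  after byte 4 (9D): sum1=96, sum2=54
  after byte 5 (05): sum1=101, sum2=155
Checksum = sum2·256 + sum1 = 155·256 + 101 = 39781 = 0x9B65.

9B65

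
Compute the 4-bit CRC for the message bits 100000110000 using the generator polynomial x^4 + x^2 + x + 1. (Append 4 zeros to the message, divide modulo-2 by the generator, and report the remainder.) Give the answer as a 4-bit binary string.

Append 4 zeros: 1000001100000000. Divide by 10111 (XOR where the leading bit is 1):
  pos 0: 10000 XOR 10111 = 00111
  pos 2: 11101 XOR 10111 = 01010
  pos 3: 10101 XOR 10111 = 00010
  pos 6: 10000 XOR 10111 = 00111
  pos 8: 11100 XOR 10111 = 01011
  pos 9: 10110 XOR 10111 = 00001
Remainder (last 4 bits) = 0100. This is the CRC / FCS.

0100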